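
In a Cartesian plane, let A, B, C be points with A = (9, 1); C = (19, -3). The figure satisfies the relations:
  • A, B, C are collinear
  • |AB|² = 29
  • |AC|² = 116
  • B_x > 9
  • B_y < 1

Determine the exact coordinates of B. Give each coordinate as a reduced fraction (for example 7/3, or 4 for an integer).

1. B_x = 14  [[A, B, C are collinear ⇒ -4x-10y+46=0] ∩ [|B−(9, 1)|²=29]]
2. B_y = -1  [[A, B, C are collinear ⇒ -4x-10y+46=0] ∩ [|B−(9, 1)|²=29]]
   so B = (14, -1)

B = (14, -1)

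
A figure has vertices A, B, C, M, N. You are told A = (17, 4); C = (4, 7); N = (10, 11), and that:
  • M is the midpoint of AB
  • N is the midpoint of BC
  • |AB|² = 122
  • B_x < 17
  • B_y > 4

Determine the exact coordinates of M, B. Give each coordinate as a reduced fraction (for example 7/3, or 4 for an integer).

1. B_x = 16  [B = 2·N−C = 2·(10, 11)−(4, 7)]
2. B_y = 15  [B = 2·N−C = 2·(10, 11)−(4, 7)]
   so B = (16, 15)
3. M_x = 33/2  [2·M = A+B = (17, 4)+(16, 15)]
4. M_y = 19/2  [2·M = A+B = (17, 4)+(16, 15)]
   so M = (33/2, 19/2)

M = (33/2, 19/2)
B = (16, 15)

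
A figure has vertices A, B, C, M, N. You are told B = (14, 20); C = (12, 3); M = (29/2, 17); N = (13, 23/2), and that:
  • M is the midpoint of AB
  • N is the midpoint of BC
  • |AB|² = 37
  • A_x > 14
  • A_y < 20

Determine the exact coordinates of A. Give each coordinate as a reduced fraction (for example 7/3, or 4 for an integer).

A = (15, 14)

1. A_x = 15  [A = 2·M−B = 2·(29/2, 17)−(14, 20)]
2. A_y = 14  [A = 2·M−B = 2·(29/2, 17)−(14, 20)]
   so A = (15, 14)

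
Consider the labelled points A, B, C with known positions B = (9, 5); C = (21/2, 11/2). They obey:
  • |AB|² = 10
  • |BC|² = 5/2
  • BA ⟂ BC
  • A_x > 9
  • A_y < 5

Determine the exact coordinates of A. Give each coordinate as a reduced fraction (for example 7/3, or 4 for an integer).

A = (10, 2)

1. A_x = 10  [[BA ⟂ BC ⇒ 3/2x+1/2y-16=0] ∩ [|A−(9, 5)|²=10]]
2. A_y = 2  [[BA ⟂ BC ⇒ 3/2x+1/2y-16=0] ∩ [|A−(9, 5)|²=10]]
   so A = (10, 2)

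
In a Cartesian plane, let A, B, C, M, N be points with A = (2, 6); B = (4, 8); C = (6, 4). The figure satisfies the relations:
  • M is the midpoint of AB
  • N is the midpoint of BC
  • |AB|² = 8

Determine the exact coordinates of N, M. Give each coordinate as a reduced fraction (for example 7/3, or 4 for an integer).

1. M_x = 3  [2·M = A+B = (2, 6)+(4, 8)]
2. M_y = 7  [2·M = A+B = (2, 6)+(4, 8)]
   so M = (3, 7)
3. N_x = 5  [2·N = B+C = (4, 8)+(6, 4)]
4. N_y = 6  [2·N = B+C = (4, 8)+(6, 4)]
   so N = (5, 6)

N = (5, 6)
M = (3, 7)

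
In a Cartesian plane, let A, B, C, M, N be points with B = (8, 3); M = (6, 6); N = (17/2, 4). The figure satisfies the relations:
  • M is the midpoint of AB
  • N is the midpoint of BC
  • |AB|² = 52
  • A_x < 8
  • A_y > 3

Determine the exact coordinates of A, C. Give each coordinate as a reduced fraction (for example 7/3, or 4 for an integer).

1. A_x = 4  [A = 2·M−B = 2·(6, 6)−(8, 3)]
2. A_y = 9  [A = 2·M−B = 2·(6, 6)−(8, 3)]
   so A = (4, 9)
3. C_x = 9  [C = 2·N−B = 2·(17/2, 4)−(8, 3)]
4. C_y = 5  [C = 2·N−B = 2·(17/2, 4)−(8, 3)]
   so C = (9, 5)

A = (4, 9)
C = (9, 5)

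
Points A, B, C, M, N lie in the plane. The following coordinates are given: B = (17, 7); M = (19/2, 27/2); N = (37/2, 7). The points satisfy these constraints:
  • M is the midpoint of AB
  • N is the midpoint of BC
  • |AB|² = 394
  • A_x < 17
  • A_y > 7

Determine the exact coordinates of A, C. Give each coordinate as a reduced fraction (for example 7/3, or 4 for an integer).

A = (2, 20)
C = (20, 7)

1. A_x = 2  [A = 2·M−B = 2·(19/2, 27/2)−(17, 7)]
2. A_y = 20  [A = 2·M−B = 2·(19/2, 27/2)−(17, 7)]
   so A = (2, 20)
3. C_x = 20  [C = 2·N−B = 2·(37/2, 7)−(17, 7)]
4. C_y = 7  [C = 2·N−B = 2·(37/2, 7)−(17, 7)]
   so C = (20, 7)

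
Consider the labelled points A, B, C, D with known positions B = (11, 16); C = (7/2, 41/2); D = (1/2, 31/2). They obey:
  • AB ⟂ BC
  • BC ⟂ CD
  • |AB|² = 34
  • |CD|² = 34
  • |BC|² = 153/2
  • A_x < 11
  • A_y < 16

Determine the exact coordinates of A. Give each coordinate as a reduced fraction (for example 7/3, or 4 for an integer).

1. A_x = 8  [[AB ⟂ BC ⇒ 15/2x-9/2y-21/2=0] ∩ [|A−(11, 16)|²=34]]
2. A_y = 11  [[AB ⟂ BC ⇒ 15/2x-9/2y-21/2=0] ∩ [|A−(11, 16)|²=34]]
   so A = (8, 11)

A = (8, 11)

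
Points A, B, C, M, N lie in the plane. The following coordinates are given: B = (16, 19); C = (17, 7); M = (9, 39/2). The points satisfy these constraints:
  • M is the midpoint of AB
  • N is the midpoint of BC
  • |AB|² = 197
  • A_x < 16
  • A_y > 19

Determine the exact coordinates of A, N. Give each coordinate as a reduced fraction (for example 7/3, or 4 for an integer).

A = (2, 20)
N = (33/2, 13)

1. A_x = 2  [A = 2·M−B = 2·(9, 39/2)−(16, 19)]
2. A_y = 20  [A = 2·M−B = 2·(9, 39/2)−(16, 19)]
   so A = (2, 20)
3. N_x = 33/2  [2·N = B+C = (16, 19)+(17, 7)]
4. N_y = 13  [2·N = B+C = (16, 19)+(17, 7)]
   so N = (33/2, 13)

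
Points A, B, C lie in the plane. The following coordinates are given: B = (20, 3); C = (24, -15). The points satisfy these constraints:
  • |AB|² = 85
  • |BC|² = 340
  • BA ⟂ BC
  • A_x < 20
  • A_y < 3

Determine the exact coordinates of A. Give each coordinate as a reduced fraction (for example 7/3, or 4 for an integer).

1. A_x = 11  [[BA ⟂ BC ⇒ 4x-18y-26=0] ∩ [|A−(20, 3)|²=85]]
2. A_y = 1  [[BA ⟂ BC ⇒ 4x-18y-26=0] ∩ [|A−(20, 3)|²=85]]
   so A = (11, 1)

A = (11, 1)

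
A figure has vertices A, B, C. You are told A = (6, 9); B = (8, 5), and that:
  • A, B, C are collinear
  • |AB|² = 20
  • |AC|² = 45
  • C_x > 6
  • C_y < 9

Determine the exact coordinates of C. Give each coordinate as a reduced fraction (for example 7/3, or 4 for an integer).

C = (9, 3)

1. C_x = 9  [[A, B, C are collinear ⇒ 4x+2y-42=0] ∩ [|C−(6, 9)|²=45]]
2. C_y = 3  [[A, B, C are collinear ⇒ 4x+2y-42=0] ∩ [|C−(6, 9)|²=45]]
   so C = (9, 3)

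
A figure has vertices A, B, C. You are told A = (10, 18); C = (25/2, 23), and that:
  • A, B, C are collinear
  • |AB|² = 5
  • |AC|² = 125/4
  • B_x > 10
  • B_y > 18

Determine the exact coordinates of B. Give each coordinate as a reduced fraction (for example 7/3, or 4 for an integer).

B = (11, 20)

1. B_x = 11  [[A, B, C are collinear ⇒ 5x-5/2y-5=0] ∩ [|B−(10, 18)|²=5]]
2. B_y = 20  [[A, B, C are collinear ⇒ 5x-5/2y-5=0] ∩ [|B−(10, 18)|²=5]]
   so B = (11, 20)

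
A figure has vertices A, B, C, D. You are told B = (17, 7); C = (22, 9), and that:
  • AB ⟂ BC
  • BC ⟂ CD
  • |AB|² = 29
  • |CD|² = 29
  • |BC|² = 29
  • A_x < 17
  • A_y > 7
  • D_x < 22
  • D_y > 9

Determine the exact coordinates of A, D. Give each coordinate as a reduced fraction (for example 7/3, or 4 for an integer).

1. A_x = 15  [[AB ⟂ BC ⇒ -5x-2y+99=0] ∩ [|A−(17, 7)|²=29]]
2. A_y = 12  [[AB ⟂ BC ⇒ -5x-2y+99=0] ∩ [|A−(17, 7)|²=29]]
   so A = (15, 12)
3. D_x = 20  [[BC ⟂ CD ⇒ 5x+2y-128=0] ∩ [|D−(22, 9)|²=29]]
4. D_y = 14  [[BC ⟂ CD ⇒ 5x+2y-128=0] ∩ [|D−(22, 9)|²=29]]
   so D = (20, 14)

A = (15, 12)
D = (20, 14)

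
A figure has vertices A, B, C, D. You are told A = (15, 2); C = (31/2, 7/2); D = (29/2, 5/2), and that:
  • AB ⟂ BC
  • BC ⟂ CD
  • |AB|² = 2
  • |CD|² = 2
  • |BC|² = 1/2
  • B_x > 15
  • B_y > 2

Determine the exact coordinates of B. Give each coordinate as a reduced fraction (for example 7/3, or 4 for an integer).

1. B_x = 16  [[BC ⟂ CD ⇒ 1x+1y-19=0] ∩ [|B−(15, 2)|²=2]]
2. B_y = 3  [[BC ⟂ CD ⇒ 1x+1y-19=0] ∩ [|B−(15, 2)|²=2]]
   so B = (16, 3)

B = (16, 3)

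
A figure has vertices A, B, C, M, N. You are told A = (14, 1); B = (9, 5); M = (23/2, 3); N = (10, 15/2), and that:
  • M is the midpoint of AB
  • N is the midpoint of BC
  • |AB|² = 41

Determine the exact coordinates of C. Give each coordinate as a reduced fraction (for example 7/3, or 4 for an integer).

C = (11, 10)

1. C_x = 11  [C = 2·N−B = 2·(10, 15/2)−(9, 5)]
2. C_y = 10  [C = 2·N−B = 2·(10, 15/2)−(9, 5)]
   so C = (11, 10)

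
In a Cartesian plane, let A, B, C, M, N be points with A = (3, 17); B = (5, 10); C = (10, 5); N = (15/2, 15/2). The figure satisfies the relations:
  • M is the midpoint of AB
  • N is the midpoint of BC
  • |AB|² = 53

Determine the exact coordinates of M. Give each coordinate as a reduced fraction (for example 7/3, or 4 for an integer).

1. M_x = 4  [2·M = A+B = (3, 17)+(5, 10)]
2. M_y = 27/2  [2·M = A+B = (3, 17)+(5, 10)]
   so M = (4, 27/2)

M = (4, 27/2)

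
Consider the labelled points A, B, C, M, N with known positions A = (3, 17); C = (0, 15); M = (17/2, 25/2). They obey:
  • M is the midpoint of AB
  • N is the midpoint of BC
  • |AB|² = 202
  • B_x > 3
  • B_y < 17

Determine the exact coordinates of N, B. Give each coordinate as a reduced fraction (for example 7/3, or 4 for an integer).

1. B_x = 14  [B = 2·M−A = 2·(17/2, 25/2)−(3, 17)]
2. B_y = 8  [B = 2·M−A = 2·(17/2, 25/2)−(3, 17)]
   so B = (14, 8)
3. N_x = 7  [2·N = B+C = (14, 8)+(0, 15)]
4. N_y = 23/2  [2·N = B+C = (14, 8)+(0, 15)]
   so N = (7, 23/2)

N = (7, 23/2)
B = (14, 8)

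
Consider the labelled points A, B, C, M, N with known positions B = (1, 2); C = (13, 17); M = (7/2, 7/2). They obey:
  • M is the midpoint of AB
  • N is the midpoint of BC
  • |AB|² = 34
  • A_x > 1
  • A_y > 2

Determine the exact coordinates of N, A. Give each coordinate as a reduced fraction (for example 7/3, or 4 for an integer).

N = (7, 19/2)
A = (6, 5)

1. A_x = 6  [A = 2·M−B = 2·(7/2, 7/2)−(1, 2)]
2. A_y = 5  [A = 2·M−B = 2·(7/2, 7/2)−(1, 2)]
   so A = (6, 5)
3. N_x = 7  [2·N = B+C = (1, 2)+(13, 17)]
4. N_y = 19/2  [2·N = B+C = (1, 2)+(13, 17)]
   so N = (7, 19/2)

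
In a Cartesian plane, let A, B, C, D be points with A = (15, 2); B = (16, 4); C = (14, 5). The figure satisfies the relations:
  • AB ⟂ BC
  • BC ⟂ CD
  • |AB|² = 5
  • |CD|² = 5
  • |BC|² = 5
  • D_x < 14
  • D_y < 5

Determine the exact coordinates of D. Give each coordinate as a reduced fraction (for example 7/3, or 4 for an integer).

1. D_x = 13  [[BC ⟂ CD ⇒ -2x+1y+23=0] ∩ [|D−(14, 5)|²=5]]
2. D_y = 3  [[BC ⟂ CD ⇒ -2x+1y+23=0] ∩ [|D−(14, 5)|²=5]]
   so D = (13, 3)

D = (13, 3)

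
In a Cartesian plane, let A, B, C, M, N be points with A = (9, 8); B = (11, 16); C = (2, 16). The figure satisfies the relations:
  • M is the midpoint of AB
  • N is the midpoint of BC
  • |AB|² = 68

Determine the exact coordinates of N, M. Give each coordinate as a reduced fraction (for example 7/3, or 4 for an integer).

N = (13/2, 16)
M = (10, 12)

1. M_x = 10  [2·M = A+B = (9, 8)+(11, 16)]
2. M_y = 12  [2·M = A+B = (9, 8)+(11, 16)]
   so M = (10, 12)
3. N_x = 13/2  [2·N = B+C = (11, 16)+(2, 16)]
4. N_y = 16  [2·N = B+C = (11, 16)+(2, 16)]
   so N = (13/2, 16)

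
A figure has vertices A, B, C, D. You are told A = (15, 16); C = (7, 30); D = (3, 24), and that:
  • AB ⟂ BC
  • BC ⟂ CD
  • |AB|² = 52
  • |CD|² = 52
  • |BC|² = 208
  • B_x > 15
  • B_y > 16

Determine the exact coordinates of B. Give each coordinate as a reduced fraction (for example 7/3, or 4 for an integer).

B = (19, 22)

1. B_x = 19  [[BC ⟂ CD ⇒ 4x+6y-208=0] ∩ [|B−(15, 16)|²=52]]
2. B_y = 22  [[BC ⟂ CD ⇒ 4x+6y-208=0] ∩ [|B−(15, 16)|²=52]]
   so B = (19, 22)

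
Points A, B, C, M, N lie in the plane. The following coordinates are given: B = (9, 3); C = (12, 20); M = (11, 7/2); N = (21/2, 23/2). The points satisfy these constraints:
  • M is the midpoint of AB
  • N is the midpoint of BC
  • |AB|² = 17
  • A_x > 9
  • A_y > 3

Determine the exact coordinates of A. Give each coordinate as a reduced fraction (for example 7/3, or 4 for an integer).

A = (13, 4)

1. A_x = 13  [A = 2·M−B = 2·(11, 7/2)−(9, 3)]
2. A_y = 4  [A = 2·M−B = 2·(11, 7/2)−(9, 3)]
   so A = (13, 4)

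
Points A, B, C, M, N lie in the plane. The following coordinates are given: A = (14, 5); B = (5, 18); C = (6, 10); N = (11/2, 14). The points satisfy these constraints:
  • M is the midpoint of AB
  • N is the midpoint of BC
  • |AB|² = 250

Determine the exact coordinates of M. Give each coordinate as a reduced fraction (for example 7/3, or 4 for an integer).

M = (19/2, 23/2)

1. M_x = 19/2  [2·M = A+B = (14, 5)+(5, 18)]
2. M_y = 23/2  [2·M = A+B = (14, 5)+(5, 18)]
   so M = (19/2, 23/2)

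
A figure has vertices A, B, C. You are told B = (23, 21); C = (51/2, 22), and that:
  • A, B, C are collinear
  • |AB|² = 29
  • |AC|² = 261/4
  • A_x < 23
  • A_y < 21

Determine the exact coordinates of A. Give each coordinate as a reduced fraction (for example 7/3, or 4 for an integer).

A = (18, 19)

1. A_x = 18  [[A, B, C are collinear ⇒ -1x+5/2y-59/2=0] ∩ [|A−(23, 21)|²=29]]
2. A_y = 19  [[A, B, C are collinear ⇒ -1x+5/2y-59/2=0] ∩ [|A−(23, 21)|²=29]]
   so A = (18, 19)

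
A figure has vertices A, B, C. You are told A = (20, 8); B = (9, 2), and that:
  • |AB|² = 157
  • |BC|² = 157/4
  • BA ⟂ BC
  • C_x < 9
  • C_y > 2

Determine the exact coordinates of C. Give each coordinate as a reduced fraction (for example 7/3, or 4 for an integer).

1. C_x = 6  [[BA ⟂ BC ⇒ 11x+6y-111=0] ∩ [|C−(9, 2)|²=157/4]]
2. C_y = 15/2  [[BA ⟂ BC ⇒ 11x+6y-111=0] ∩ [|C−(9, 2)|²=157/4]]
   so C = (6, 15/2)

C = (6, 15/2)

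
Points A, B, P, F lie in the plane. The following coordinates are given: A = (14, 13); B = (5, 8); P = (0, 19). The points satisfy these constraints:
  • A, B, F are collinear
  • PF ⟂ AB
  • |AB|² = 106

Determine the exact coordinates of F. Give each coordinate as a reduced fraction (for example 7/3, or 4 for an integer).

1. F_x = 310/53  [[A, B, F are collinear ⇒ 5x-9y+47=0] ∩ [PF ⟂ AB ⇒ -9x-5y+95=0]]
2. F_y = 449/53  [[A, B, F are collinear ⇒ 5x-9y+47=0] ∩ [PF ⟂ AB ⇒ -9x-5y+95=0]]
   so F = (310/53, 449/53)

F = (310/53, 449/53)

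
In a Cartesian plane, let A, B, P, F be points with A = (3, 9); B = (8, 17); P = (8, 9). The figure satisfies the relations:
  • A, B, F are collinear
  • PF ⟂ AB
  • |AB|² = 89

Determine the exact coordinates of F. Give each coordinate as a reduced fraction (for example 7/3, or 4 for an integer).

F = (392/89, 1001/89)

1. F_x = 392/89  [[A, B, F are collinear ⇒ -8x+5y-21=0] ∩ [PF ⟂ AB ⇒ 5x+8y-112=0]]
2. F_y = 1001/89  [[A, B, F are collinear ⇒ -8x+5y-21=0] ∩ [PF ⟂ AB ⇒ 5x+8y-112=0]]
   so F = (392/89, 1001/89)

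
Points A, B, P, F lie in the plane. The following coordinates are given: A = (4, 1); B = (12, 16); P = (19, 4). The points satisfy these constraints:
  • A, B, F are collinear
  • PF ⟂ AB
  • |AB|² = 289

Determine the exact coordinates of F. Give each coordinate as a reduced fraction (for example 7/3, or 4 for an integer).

1. F_x = 2476/289  [[A, B, F are collinear ⇒ -15x+8y+52=0] ∩ [PF ⟂ AB ⇒ 8x+15y-212=0]]
2. F_y = 2764/289  [[A, B, F are collinear ⇒ -15x+8y+52=0] ∩ [PF ⟂ AB ⇒ 8x+15y-212=0]]
   so F = (2476/289, 2764/289)

F = (2476/289, 2764/289)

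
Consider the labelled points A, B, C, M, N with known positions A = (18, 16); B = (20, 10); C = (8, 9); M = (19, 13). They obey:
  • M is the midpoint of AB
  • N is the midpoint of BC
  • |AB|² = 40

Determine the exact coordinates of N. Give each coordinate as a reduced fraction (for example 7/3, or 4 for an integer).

N = (14, 19/2)

1. N_x = 14  [2·N = B+C = (20, 10)+(8, 9)]
2. N_y = 19/2  [2·N = B+C = (20, 10)+(8, 9)]
   so N = (14, 19/2)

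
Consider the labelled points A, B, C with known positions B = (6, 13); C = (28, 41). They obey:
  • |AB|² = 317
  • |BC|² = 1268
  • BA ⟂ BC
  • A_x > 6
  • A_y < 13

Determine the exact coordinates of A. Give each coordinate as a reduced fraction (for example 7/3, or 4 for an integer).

1. A_x = 20  [[BA ⟂ BC ⇒ 22x+28y-496=0] ∩ [|A−(6, 13)|²=317]]
2. A_y = 2  [[BA ⟂ BC ⇒ 22x+28y-496=0] ∩ [|A−(6, 13)|²=317]]
   so A = (20, 2)

A = (20, 2)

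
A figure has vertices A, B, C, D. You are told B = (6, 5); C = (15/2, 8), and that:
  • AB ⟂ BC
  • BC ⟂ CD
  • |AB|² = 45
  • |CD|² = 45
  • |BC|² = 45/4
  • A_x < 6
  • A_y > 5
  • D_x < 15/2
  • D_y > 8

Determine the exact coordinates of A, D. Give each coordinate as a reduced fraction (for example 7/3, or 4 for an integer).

A = (0, 8)
D = (3/2, 11)

1. A_x = 0  [[AB ⟂ BC ⇒ -3/2x-3y+24=0] ∩ [|A−(6, 5)|²=45]]
2. A_y = 8  [[AB ⟂ BC ⇒ -3/2x-3y+24=0] ∩ [|A−(6, 5)|²=45]]
   so A = (0, 8)
3. D_x = 3/2  [[BC ⟂ CD ⇒ 3/2x+3y-141/4=0] ∩ [|D−(15/2, 8)|²=45]]
4. D_y = 11  [[BC ⟂ CD ⇒ 3/2x+3y-141/4=0] ∩ [|D−(15/2, 8)|²=45]]
   so D = (3/2, 11)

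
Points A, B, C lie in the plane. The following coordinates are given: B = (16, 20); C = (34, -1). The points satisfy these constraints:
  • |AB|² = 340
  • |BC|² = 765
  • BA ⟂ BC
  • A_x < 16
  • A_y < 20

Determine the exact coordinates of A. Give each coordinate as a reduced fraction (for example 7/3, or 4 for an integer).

1. A_x = 2  [[BA ⟂ BC ⇒ 18x-21y+132=0] ∩ [|A−(16, 20)|²=340]]
2. A_y = 8  [[BA ⟂ BC ⇒ 18x-21y+132=0] ∩ [|A−(16, 20)|²=340]]
   so A = (2, 8)

A = (2, 8)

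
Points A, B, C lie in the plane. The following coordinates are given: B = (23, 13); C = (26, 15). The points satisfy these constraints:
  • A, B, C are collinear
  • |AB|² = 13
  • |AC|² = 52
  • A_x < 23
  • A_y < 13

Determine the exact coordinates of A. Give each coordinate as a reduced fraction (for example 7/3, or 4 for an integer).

A = (20, 11)

1. A_x = 20  [[A, B, C are collinear ⇒ -2x+3y+7=0] ∩ [|A−(23, 13)|²=13]]
2. A_y = 11  [[A, B, C are collinear ⇒ -2x+3y+7=0] ∩ [|A−(23, 13)|²=13]]
   so A = (20, 11)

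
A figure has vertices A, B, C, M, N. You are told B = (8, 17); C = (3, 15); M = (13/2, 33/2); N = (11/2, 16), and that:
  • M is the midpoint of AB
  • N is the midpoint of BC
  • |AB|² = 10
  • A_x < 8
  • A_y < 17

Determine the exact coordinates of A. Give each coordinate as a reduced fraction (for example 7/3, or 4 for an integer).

A = (5, 16)

1. A_x = 5  [A = 2·M−B = 2·(13/2, 33/2)−(8, 17)]
2. A_y = 16  [A = 2·M−B = 2·(13/2, 33/2)−(8, 17)]
   so A = (5, 16)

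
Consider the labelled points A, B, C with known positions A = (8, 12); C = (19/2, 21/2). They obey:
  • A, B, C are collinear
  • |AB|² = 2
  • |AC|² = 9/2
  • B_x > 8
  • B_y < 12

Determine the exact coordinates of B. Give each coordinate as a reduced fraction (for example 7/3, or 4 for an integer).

1. B_x = 9  [[A, B, C are collinear ⇒ -3/2x-3/2y+30=0] ∩ [|B−(8, 12)|²=2]]
2. B_y = 11  [[A, B, C are collinear ⇒ -3/2x-3/2y+30=0] ∩ [|B−(8, 12)|²=2]]
   so B = (9, 11)

B = (9, 11)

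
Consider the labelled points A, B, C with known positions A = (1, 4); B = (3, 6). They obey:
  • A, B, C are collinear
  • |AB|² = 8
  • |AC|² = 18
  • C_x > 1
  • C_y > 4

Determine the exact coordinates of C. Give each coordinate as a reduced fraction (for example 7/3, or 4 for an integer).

1. C_x = 4  [[A, B, C are collinear ⇒ -2x+2y-6=0] ∩ [|C−(1, 4)|²=18]]
2. C_y = 7  [[A, B, C are collinear ⇒ -2x+2y-6=0] ∩ [|C−(1, 4)|²=18]]
   so C = (4, 7)

C = (4, 7)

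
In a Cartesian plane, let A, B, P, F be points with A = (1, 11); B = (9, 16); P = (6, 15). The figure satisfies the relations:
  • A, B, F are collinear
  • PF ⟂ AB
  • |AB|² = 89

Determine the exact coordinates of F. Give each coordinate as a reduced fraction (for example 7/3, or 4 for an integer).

1. F_x = 569/89  [[A, B, F are collinear ⇒ -5x+8y-83=0] ∩ [PF ⟂ AB ⇒ 8x+5y-123=0]]
2. F_y = 1279/89  [[A, B, F are collinear ⇒ -5x+8y-83=0] ∩ [PF ⟂ AB ⇒ 8x+5y-123=0]]
   so F = (569/89, 1279/89)

F = (569/89, 1279/89)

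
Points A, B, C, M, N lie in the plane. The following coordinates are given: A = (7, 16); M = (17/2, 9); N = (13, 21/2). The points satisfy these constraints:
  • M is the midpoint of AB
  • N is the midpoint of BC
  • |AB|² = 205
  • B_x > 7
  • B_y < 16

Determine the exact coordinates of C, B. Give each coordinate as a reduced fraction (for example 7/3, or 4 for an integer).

C = (16, 19)
B = (10, 2)

1. B_x = 10  [B = 2·M−A = 2·(17/2, 9)−(7, 16)]
2. B_y = 2  [B = 2·M−A = 2·(17/2, 9)−(7, 16)]
   so B = (10, 2)
3. C_x = 16  [C = 2·N−B = 2·(13, 21/2)−(10, 2)]
4. C_y = 19  [C = 2·N−B = 2·(13, 21/2)−(10, 2)]
   so C = (16, 19)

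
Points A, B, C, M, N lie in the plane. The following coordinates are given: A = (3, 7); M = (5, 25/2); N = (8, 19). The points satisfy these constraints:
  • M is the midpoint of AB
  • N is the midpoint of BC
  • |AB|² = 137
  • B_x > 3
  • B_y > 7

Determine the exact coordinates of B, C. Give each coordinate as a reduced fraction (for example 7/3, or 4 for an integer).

B = (7, 18)
C = (9, 20)

1. B_x = 7  [B = 2·M−A = 2·(5, 25/2)−(3, 7)]
2. B_y = 18  [B = 2·M−A = 2·(5, 25/2)−(3, 7)]
   so B = (7, 18)
3. C_x = 9  [C = 2·N−B = 2·(8, 19)−(7, 18)]
4. C_y = 20  [C = 2·N−B = 2·(8, 19)−(7, 18)]
   so C = (9, 20)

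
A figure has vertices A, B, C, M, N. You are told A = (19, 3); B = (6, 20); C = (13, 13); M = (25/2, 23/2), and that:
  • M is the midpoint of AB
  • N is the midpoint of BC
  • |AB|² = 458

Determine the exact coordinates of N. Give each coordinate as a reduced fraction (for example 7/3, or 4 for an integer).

1. N_x = 19/2  [2·N = B+C = (6, 20)+(13, 13)]
2. N_y = 33/2  [2·N = B+C = (6, 20)+(13, 13)]
   so N = (19/2, 33/2)

N = (19/2, 33/2)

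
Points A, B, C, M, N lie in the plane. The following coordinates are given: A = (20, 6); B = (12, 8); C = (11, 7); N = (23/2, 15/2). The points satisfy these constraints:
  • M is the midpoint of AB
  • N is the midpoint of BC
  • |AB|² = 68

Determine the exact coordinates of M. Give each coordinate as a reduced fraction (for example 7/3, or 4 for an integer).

M = (16, 7)

1. M_x = 16  [2·M = A+B = (20, 6)+(12, 8)]
2. M_y = 7  [2·M = A+B = (20, 6)+(12, 8)]
   so M = (16, 7)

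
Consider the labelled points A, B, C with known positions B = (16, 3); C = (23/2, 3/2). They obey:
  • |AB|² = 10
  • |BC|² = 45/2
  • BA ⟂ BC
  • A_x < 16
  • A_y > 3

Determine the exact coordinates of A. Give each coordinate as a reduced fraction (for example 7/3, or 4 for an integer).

A = (15, 6)

1. A_x = 15  [[BA ⟂ BC ⇒ -9/2x-3/2y+153/2=0] ∩ [|A−(16, 3)|²=10]]
2. A_y = 6  [[BA ⟂ BC ⇒ -9/2x-3/2y+153/2=0] ∩ [|A−(16, 3)|²=10]]
   so A = (15, 6)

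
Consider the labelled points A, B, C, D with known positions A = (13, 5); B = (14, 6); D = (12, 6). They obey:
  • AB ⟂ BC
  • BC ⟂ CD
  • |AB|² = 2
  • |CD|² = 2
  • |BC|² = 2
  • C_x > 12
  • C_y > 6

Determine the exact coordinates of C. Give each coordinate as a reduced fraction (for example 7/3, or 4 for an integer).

C = (13, 7)

1. C_x = 13  [[AB ⟂ BC ⇒ 1x+1y-20=0] ∩ [|C−(12, 6)|²=2]]
2. C_y = 7  [[AB ⟂ BC ⇒ 1x+1y-20=0] ∩ [|C−(12, 6)|²=2]]
   so C = (13, 7)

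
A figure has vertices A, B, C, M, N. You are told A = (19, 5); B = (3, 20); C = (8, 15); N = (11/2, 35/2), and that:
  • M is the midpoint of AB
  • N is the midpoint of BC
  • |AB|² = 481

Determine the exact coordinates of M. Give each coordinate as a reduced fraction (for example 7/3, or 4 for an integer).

1. M_x = 11  [2·M = A+B = (19, 5)+(3, 20)]
2. M_y = 25/2  [2·M = A+B = (19, 5)+(3, 20)]
   so M = (11, 25/2)

M = (11, 25/2)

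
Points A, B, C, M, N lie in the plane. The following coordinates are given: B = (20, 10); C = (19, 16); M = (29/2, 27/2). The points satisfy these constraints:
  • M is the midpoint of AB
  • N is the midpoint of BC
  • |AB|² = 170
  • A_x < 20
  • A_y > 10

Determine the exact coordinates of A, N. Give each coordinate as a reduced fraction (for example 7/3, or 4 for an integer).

1. A_x = 9  [A = 2·M−B = 2·(29/2, 27/2)−(20, 10)]
2. A_y = 17  [A = 2·M−B = 2·(29/2, 27/2)−(20, 10)]
   so A = (9, 17)
3. N_x = 39/2  [2·N = B+C = (20, 10)+(19, 16)]
4. N_y = 13  [2·N = B+C = (20, 10)+(19, 16)]
   so N = (39/2, 13)

A = (9, 17)
N = (39/2, 13)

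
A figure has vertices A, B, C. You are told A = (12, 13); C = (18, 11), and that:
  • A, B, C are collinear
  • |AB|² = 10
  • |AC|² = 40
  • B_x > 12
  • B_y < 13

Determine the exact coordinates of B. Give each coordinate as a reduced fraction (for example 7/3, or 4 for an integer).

1. B_x = 15  [[A, B, C are collinear ⇒ -2x-6y+102=0] ∩ [|B−(12, 13)|²=10]]
2. B_y = 12  [[A, B, C are collinear ⇒ -2x-6y+102=0] ∩ [|B−(12, 13)|²=10]]
   so B = (15, 12)

B = (15, 12)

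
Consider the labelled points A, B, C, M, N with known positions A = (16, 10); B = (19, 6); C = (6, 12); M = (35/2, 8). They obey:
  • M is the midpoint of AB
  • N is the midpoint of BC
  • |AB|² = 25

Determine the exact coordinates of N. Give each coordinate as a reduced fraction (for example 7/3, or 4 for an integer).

1. N_x = 25/2  [2·N = B+C = (19, 6)+(6, 12)]
2. N_y = 9  [2·N = B+C = (19, 6)+(6, 12)]
   so N = (25/2, 9)

N = (25/2, 9)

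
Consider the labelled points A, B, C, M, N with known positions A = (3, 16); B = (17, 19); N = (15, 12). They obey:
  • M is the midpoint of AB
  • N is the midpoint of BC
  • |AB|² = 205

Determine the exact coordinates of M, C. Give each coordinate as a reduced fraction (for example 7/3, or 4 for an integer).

1. M_x = 10  [2·M = A+B = (3, 16)+(17, 19)]
2. M_y = 35/2  [2·M = A+B = (3, 16)+(17, 19)]
   so M = (10, 35/2)
3. C_x = 13  [C = 2·N−B = 2·(15, 12)−(17, 19)]
4. C_y = 5  [C = 2·N−B = 2·(15, 12)−(17, 19)]
   so C = (13, 5)

M = (10, 35/2)
C = (13, 5)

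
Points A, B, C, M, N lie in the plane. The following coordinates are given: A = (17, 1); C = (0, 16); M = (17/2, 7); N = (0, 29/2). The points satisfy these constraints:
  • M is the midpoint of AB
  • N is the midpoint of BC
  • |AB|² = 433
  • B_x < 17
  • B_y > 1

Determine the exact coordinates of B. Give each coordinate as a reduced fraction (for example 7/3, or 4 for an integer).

1. B_x = 0  [B = 2·M−A = 2·(17/2, 7)−(17, 1)]
2. B_y = 13  [B = 2·M−A = 2·(17/2, 7)−(17, 1)]
   so B = (0, 13)

B = (0, 13)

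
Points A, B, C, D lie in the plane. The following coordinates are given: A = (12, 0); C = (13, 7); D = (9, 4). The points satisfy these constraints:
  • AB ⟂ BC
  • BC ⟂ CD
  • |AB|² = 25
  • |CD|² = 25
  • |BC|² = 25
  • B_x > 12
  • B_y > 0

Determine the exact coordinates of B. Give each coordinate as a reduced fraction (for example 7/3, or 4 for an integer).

1. B_x = 16  [[BC ⟂ CD ⇒ 4x+3y-73=0] ∩ [|B−(12, 0)|²=25]]
2. B_y = 3  [[BC ⟂ CD ⇒ 4x+3y-73=0] ∩ [|B−(12, 0)|²=25]]
   so B = (16, 3)

B = (16, 3)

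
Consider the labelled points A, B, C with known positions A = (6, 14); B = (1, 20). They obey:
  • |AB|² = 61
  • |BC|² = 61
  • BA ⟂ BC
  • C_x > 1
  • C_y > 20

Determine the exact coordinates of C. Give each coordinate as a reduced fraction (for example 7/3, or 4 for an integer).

1. C_x = 7  [[BA ⟂ BC ⇒ 5x-6y+115=0] ∩ [|C−(1, 20)|²=61]]
2. C_y = 25  [[BA ⟂ BC ⇒ 5x-6y+115=0] ∩ [|C−(1, 20)|²=61]]
   so C = (7, 25)

C = (7, 25)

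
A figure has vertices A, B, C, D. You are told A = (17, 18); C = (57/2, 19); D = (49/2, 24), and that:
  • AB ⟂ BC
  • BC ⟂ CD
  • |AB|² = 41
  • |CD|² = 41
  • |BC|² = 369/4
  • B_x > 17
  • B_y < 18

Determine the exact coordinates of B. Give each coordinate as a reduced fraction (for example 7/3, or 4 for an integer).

B = (21, 13)

1. B_x = 21  [[BC ⟂ CD ⇒ 4x-5y-19=0] ∩ [|B−(17, 18)|²=41]]
2. B_y = 13  [[BC ⟂ CD ⇒ 4x-5y-19=0] ∩ [|B−(17, 18)|²=41]]
   so B = (21, 13)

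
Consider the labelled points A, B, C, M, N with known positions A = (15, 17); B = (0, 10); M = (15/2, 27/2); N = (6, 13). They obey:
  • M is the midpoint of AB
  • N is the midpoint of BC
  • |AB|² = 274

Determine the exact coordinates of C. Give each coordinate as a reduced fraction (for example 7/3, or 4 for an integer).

C = (12, 16)

1. C_x = 12  [C = 2·N−B = 2·(6, 13)−(0, 10)]
2. C_y = 16  [C = 2·N−B = 2·(6, 13)−(0, 10)]
   so C = (12, 16)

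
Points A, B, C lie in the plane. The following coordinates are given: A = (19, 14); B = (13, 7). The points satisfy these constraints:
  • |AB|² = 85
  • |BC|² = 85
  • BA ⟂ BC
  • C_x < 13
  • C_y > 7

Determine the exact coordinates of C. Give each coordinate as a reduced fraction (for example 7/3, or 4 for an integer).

C = (6, 13)

1. C_x = 6  [[BA ⟂ BC ⇒ 6x+7y-127=0] ∩ [|C−(13, 7)|²=85]]
2. C_y = 13  [[BA ⟂ BC ⇒ 6x+7y-127=0] ∩ [|C−(13, 7)|²=85]]
   so C = (6, 13)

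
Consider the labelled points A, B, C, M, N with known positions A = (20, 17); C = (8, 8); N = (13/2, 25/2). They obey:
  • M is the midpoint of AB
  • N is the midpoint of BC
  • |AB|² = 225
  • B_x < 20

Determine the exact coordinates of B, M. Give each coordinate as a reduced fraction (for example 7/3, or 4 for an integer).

B = (5, 17)
M = (25/2, 17)

1. B_x = 5  [B = 2·N−C = 2·(13/2, 25/2)−(8, 8)]
2. B_y = 17  [B = 2·N−C = 2·(13/2, 25/2)−(8, 8)]
   so B = (5, 17)
3. M_x = 25/2  [2·M = A+B = (20, 17)+(5, 17)]
4. M_y = 17  [2·M = A+B = (20, 17)+(5, 17)]
   so M = (25/2, 17)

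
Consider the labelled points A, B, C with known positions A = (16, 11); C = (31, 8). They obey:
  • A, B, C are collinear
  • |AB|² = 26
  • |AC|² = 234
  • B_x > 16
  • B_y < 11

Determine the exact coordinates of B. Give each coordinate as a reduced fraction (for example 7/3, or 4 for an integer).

B = (21, 10)

1. B_x = 21  [[A, B, C are collinear ⇒ -3x-15y+213=0] ∩ [|B−(16, 11)|²=26]]
2. B_y = 10  [[A, B, C are collinear ⇒ -3x-15y+213=0] ∩ [|B−(16, 11)|²=26]]
   so B = (21, 10)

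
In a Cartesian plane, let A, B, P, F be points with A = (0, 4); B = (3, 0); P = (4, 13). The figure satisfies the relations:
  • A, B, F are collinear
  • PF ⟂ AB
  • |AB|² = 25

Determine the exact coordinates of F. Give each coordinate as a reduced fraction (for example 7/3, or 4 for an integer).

1. F_x = -72/25  [[A, B, F are collinear ⇒ 4x+3y-12=0] ∩ [PF ⟂ AB ⇒ 3x-4y+40=0]]
2. F_y = 196/25  [[A, B, F are collinear ⇒ 4x+3y-12=0] ∩ [PF ⟂ AB ⇒ 3x-4y+40=0]]
   so F = (-72/25, 196/25)

F = (-72/25, 196/25)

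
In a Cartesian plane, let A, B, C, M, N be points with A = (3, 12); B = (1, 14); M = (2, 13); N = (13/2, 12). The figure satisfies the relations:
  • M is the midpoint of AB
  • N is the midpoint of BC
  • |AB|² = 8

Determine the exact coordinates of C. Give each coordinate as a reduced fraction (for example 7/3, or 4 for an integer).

C = (12, 10)

1. C_x = 12  [C = 2·N−B = 2·(13/2, 12)−(1, 14)]
2. C_y = 10  [C = 2·N−B = 2·(13/2, 12)−(1, 14)]
   so C = (12, 10)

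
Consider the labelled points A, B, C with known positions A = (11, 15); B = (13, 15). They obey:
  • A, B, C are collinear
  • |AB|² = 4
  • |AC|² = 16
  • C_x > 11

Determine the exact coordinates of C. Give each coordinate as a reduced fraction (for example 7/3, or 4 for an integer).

C = (15, 15)

1. C_x = 15  [[A, B, C are collinear ⇒ 2y-30=0] ∩ [|C−(11, 15)|²=16]]
2. C_y = 15  [[A, B, C are collinear ⇒ 2y-30=0] ∩ [|C−(11, 15)|²=16]]
   so C = (15, 15)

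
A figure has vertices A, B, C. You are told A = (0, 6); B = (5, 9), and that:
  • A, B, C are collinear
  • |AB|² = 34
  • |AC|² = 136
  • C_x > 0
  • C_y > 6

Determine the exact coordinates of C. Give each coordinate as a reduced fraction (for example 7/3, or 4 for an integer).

1. C_x = 10  [[A, B, C are collinear ⇒ -3x+5y-30=0] ∩ [|C−(0, 6)|²=136]]
2. C_y = 12  [[A, B, C are collinear ⇒ -3x+5y-30=0] ∩ [|C−(0, 6)|²=136]]
   so C = (10, 12)

C = (10, 12)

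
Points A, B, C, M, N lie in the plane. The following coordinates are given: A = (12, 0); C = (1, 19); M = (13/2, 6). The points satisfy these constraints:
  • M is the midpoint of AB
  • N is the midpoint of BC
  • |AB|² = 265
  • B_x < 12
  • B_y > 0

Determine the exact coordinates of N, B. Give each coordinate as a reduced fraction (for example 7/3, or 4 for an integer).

1. B_x = 1  [B = 2·M−A = 2·(13/2, 6)−(12, 0)]
2. B_y = 12  [B = 2·M−A = 2·(13/2, 6)−(12, 0)]
   so B = (1, 12)
3. N_x = 1  [2·N = B+C = (1, 12)+(1, 19)]
4. N_y = 31/2  [2·N = B+C = (1, 12)+(1, 19)]
   so N = (1, 31/2)

N = (1, 31/2)
B = (1, 12)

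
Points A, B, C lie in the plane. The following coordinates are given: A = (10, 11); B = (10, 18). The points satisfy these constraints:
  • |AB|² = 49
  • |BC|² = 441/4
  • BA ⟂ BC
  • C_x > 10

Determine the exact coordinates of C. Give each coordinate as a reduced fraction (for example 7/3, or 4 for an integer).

C = (41/2, 18)

1. C_x = 41/2  [[BA ⟂ BC ⇒ -7y+126=0] ∩ [|C−(10, 18)|²=441/4]]
2. C_y = 18  [[BA ⟂ BC ⇒ -7y+126=0] ∩ [|C−(10, 18)|²=441/4]]
   so C = (41/2, 18)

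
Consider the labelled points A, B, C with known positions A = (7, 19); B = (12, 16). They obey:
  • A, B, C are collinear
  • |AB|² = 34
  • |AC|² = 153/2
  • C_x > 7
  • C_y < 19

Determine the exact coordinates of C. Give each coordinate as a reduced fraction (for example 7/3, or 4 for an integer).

C = (29/2, 29/2)

1. C_x = 29/2  [[A, B, C are collinear ⇒ 3x+5y-116=0] ∩ [|C−(7, 19)|²=153/2]]
2. C_y = 29/2  [[A, B, C are collinear ⇒ 3x+5y-116=0] ∩ [|C−(7, 19)|²=153/2]]
   so C = (29/2, 29/2)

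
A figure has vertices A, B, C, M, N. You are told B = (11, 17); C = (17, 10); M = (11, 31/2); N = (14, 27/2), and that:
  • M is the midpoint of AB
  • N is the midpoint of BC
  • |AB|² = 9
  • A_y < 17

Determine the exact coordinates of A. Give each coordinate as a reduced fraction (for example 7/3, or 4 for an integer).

A = (11, 14)

1. A_x = 11  [A = 2·M−B = 2·(11, 31/2)−(11, 17)]
2. A_y = 14  [A = 2·M−B = 2·(11, 31/2)−(11, 17)]
   so A = (11, 14)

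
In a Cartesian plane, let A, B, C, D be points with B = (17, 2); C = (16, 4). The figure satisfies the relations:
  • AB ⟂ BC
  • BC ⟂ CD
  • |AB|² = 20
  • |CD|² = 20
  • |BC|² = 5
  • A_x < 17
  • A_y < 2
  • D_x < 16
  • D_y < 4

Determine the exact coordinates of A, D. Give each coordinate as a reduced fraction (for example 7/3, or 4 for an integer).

A = (13, 0)
D = (12, 2)

1. A_x = 13  [[AB ⟂ BC ⇒ 1x-2y-13=0] ∩ [|A−(17, 2)|²=20]]
2. A_y = 0  [[AB ⟂ BC ⇒ 1x-2y-13=0] ∩ [|A−(17, 2)|²=20]]
   so A = (13, 0)
3. D_x = 12  [[BC ⟂ CD ⇒ -1x+2y+8=0] ∩ [|D−(16, 4)|²=20]]
4. D_y = 2  [[BC ⟂ CD ⇒ -1x+2y+8=0] ∩ [|D−(16, 4)|²=20]]
   so D = (12, 2)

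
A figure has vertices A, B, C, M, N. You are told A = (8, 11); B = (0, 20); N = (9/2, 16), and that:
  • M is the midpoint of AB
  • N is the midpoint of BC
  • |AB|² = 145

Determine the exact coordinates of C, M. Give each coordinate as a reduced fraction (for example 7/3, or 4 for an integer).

C = (9, 12)
M = (4, 31/2)

1. M_x = 4  [2·M = A+B = (8, 11)+(0, 20)]
2. M_y = 31/2  [2·M = A+B = (8, 11)+(0, 20)]
   so M = (4, 31/2)
3. C_x = 9  [C = 2·N−B = 2·(9/2, 16)−(0, 20)]
4. C_y = 12  [C = 2·N−B = 2·(9/2, 16)−(0, 20)]
   so C = (9, 12)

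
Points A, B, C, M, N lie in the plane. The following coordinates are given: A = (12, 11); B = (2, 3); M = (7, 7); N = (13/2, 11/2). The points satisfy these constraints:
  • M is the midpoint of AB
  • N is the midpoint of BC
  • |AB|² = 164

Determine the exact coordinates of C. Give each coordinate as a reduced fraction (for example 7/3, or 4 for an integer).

C = (11, 8)

1. C_x = 11  [C = 2·N−B = 2·(13/2, 11/2)−(2, 3)]
2. C_y = 8  [C = 2·N−B = 2·(13/2, 11/2)−(2, 3)]
   so C = (11, 8)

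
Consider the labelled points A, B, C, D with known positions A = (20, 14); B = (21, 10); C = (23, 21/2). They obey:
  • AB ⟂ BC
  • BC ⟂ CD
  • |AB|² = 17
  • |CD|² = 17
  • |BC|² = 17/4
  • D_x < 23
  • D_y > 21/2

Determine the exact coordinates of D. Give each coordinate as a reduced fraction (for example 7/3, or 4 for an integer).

1. D_x = 22  [[BC ⟂ CD ⇒ 2x+1/2y-205/4=0] ∩ [|D−(23, 21/2)|²=17]]
2. D_y = 29/2  [[BC ⟂ CD ⇒ 2x+1/2y-205/4=0] ∩ [|D−(23, 21/2)|²=17]]
   so D = (22, 29/2)

D = (22, 29/2)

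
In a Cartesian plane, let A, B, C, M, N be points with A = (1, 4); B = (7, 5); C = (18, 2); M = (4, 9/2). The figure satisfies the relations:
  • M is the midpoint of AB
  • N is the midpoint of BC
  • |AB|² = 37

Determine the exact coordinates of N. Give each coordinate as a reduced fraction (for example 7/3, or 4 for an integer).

N = (25/2, 7/2)

1. N_x = 25/2  [2·N = B+C = (7, 5)+(18, 2)]
2. N_y = 7/2  [2·N = B+C = (7, 5)+(18, 2)]
   so N = (25/2, 7/2)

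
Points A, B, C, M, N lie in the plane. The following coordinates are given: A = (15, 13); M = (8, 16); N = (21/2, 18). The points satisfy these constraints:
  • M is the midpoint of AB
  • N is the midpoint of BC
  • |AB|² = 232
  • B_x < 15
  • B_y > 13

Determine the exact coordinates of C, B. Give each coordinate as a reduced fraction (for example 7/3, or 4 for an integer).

C = (20, 17)
B = (1, 19)

1. B_x = 1  [B = 2·M−A = 2·(8, 16)−(15, 13)]
2. B_y = 19  [B = 2·M−A = 2·(8, 16)−(15, 13)]
   so B = (1, 19)
3. C_x = 20  [C = 2·N−B = 2·(21/2, 18)−(1, 19)]
4. C_y = 17  [C = 2·N−B = 2·(21/2, 18)−(1, 19)]
   so C = (20, 17)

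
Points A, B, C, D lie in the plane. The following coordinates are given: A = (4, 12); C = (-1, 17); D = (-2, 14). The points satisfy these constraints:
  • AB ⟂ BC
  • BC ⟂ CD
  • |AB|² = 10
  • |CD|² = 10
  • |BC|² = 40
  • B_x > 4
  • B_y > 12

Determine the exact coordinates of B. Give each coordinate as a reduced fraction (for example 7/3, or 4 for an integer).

B = (5, 15)

1. B_x = 5  [[BC ⟂ CD ⇒ 1x+3y-50=0] ∩ [|B−(4, 12)|²=10]]
2. B_y = 15  [[BC ⟂ CD ⇒ 1x+3y-50=0] ∩ [|B−(4, 12)|²=10]]
   so B = (5, 15)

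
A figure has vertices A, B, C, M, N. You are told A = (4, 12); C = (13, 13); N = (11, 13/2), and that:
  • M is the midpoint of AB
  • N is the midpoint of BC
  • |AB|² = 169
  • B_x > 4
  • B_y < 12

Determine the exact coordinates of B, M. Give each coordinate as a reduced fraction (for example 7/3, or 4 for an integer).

1. B_x = 9  [B = 2·N−C = 2·(11, 13/2)−(13, 13)]
2. B_y = 0  [B = 2·N−C = 2·(11, 13/2)−(13, 13)]
   so B = (9, 0)
3. M_x = 13/2  [2·M = A+B = (4, 12)+(9, 0)]
4. M_y = 6  [2·M = A+B = (4, 12)+(9, 0)]
   so M = (13/2, 6)

B = (9, 0)
M = (13/2, 6)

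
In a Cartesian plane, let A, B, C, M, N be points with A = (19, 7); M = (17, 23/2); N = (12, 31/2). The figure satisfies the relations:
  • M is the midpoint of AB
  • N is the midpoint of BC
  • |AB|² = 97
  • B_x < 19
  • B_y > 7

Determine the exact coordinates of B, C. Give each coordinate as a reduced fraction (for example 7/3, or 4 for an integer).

1. B_x = 15  [B = 2·M−A = 2·(17, 23/2)−(19, 7)]
2. B_y = 16  [B = 2·M−A = 2·(17, 23/2)−(19, 7)]
   so B = (15, 16)
3. C_x = 9  [C = 2·N−B = 2·(12, 31/2)−(15, 16)]
4. C_y = 15  [C = 2·N−B = 2·(12, 31/2)−(15, 16)]
   so C = (9, 15)

B = (15, 16)
C = (9, 15)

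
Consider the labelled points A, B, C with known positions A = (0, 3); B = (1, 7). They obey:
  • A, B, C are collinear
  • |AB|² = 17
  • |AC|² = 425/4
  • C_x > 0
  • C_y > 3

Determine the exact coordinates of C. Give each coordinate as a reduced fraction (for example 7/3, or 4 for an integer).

C = (5/2, 13)

1. C_x = 5/2  [[A, B, C are collinear ⇒ -4x+1y-3=0] ∩ [|C−(0, 3)|²=425/4]]
2. C_y = 13  [[A, B, C are collinear ⇒ -4x+1y-3=0] ∩ [|C−(0, 3)|²=425/4]]
   so C = (5/2, 13)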